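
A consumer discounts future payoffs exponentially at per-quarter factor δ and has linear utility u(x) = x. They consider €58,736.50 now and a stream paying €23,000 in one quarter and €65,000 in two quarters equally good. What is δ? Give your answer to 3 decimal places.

Equating present values: 58736.50 = 23000δ + 65000δ².
So 65000δ² + 23000δ − 58736.50 = 0.
The positive root is δ = [−23000 + √(23000² + 4·65000·58736.50)] / (2·65000) = (−23000 + 125700.000)/130000 ≈ 0.790.

δ ≈ 0.790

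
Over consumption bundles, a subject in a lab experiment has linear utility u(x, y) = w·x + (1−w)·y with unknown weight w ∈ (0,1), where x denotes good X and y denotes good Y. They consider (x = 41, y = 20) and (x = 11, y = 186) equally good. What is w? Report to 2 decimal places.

w = 0.85

Equating utilities: w·41 + (1−w)·20 = w·11 + (1−w)·186.
Collecting terms: w·30 = (1−w)·166.
The marginal rate of substitution is 166/30, so w = 166/(30+166) = 0.85.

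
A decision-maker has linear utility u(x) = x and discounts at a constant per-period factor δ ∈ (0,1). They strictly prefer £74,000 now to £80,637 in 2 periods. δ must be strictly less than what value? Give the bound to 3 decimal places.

δ < 0.958

The preference means 74000 > δ^2·80637.
Dividing by 80637: δ^2 < 0.91769. Both sides are positive, so the square root keeps the direction.
δ < 0.91769^(1/2) = 0.958.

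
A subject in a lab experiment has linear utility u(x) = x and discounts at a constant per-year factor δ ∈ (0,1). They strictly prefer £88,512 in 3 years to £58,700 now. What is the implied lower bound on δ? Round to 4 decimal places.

Under u(x) = x this choice says 58700 < δ^3·88512.
So δ^3 > 58700/88512 = 0.66319; taking the cube root of both positive sides preserves the inequality.
δ > (58700/88512)^(1/3) ≈ 0.8721.

δ > 0.8721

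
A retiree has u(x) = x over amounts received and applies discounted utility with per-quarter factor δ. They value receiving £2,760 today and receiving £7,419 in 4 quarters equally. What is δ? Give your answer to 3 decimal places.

Indifference means u(2760) = δ^4 · u(7419), so δ^4 = u(2760)/u(7419).
With u(x) = x: δ^4 = 2760/7419 = 0.37202.
Hence δ = (0.37202)^(1/4) = 0.78098.

δ ≈ 0.781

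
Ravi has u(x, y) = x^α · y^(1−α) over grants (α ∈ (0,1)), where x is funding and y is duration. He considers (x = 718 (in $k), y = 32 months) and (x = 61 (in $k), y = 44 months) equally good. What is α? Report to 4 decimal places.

Set the two utilities equal: 718^α·32^(1−α) = 61^α·44^(1−α).
Taking logs: α·ln 718 + (1−α)·ln 32 = α·ln 61 + (1−α)·ln 44, i.e. α·2.4655957 = (1−α)·0.3184537.
So α/(1−α) = (0.3184537)/(2.4655957) = 0.1291589, and α = 0.1291589/1.1291589 ≈ 0.1144.

α ≈ 0.1144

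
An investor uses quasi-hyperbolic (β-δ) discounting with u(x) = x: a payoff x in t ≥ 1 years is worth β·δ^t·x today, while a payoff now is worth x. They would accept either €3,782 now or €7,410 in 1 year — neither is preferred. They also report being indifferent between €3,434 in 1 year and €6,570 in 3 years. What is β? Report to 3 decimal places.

β ≈ 0.706

The second indifference involves only future payoffs, so β cancels: β·δ^1·3434 = β·δ^3·6570, giving δ^2 = 3434/6570 = 0.52268, so δ = 0.72297.
The first indifference: 3782 = β·δ·7410, so β = 3782/(δ·7410) = 3782/(0.72297·7410) ≈ 0.706.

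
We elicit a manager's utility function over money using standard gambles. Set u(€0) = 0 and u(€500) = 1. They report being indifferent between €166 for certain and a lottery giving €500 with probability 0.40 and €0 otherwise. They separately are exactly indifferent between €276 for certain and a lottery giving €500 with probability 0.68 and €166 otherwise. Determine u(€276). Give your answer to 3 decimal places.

From the first indifference, u(€166) = 0.40·u(€500) + 0.60·u(€0) = 0.40·1 + 0.60·0 = 0.40.
Chaining: u(€276) = 0.68·1.00 + 0.32·0.40 = 0.8080.

0.808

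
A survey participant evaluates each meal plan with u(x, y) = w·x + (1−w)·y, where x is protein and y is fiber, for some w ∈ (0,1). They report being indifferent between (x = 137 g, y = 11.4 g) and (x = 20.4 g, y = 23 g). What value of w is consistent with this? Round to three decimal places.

u(137,11.4) = u(20.4,23) means w·137 + (1−w)·11.4 = w·20.4 + (1−w)·23.
Rearranging, 116.6·w − 11.6·(1−w) = 0.
The marginal rate of substitution is 11.6/116.6, so w = 11.6/(116.6+11.6) = 0.090.

w = 0.090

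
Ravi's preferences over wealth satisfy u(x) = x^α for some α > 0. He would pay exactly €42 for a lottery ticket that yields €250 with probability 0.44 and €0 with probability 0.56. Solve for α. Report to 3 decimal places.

The lottery's expected utility is 0.44·u(250) + 0.56·u(0) = 0.44·250^α (since u(0) = 0 for α > 0).
Equating: 42^α = 0.44·250^α, i.e. 0.1680^α = 0.44.
α = ln(0.44) / ln(42/250) = -0.820981/-1.783791 ≈ 0.460.

α ≈ 0.460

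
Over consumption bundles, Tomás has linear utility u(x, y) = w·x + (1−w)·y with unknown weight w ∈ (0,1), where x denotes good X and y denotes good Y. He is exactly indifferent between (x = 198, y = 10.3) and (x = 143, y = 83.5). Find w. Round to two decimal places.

w = 0.57

u(198,10.3) = u(143,83.5) means w·198 + (1−w)·10.3 = w·143 + (1−w)·83.5.
Collecting terms: w·55 = (1−w)·73.2.
The marginal rate of substitution is 73.2/55, so w = 73.2/(55+73.2) = 0.57.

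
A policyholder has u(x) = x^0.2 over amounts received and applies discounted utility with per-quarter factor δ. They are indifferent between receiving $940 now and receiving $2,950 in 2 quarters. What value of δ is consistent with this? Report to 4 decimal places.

Equating discounted utilities: u(940) = δ^2·u(2950) ⇒ δ^2 = u(940)/u(2950).
With u(x) = x^0.2: δ^2 = 940^0.2/2950^0.2 = (940/2950)^0.2 = 0.79554.
Hence δ = (0.79554)^(1/2) = 0.891930.

δ ≈ 0.8919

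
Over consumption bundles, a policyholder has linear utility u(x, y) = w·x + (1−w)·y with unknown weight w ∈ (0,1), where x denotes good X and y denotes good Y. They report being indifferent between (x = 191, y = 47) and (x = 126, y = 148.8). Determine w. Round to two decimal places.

w = 0.61

Equating utilities: w·191 + (1−w)·47 = w·126 + (1−w)·148.8.
Collecting terms: w·65 = (1−w)·101.8.
Hence w = 101.8/(65+101.8) = 101.8/166.8 = 0.61.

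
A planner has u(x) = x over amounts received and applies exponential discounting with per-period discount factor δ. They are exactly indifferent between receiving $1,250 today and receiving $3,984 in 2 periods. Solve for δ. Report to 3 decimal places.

δ ≈ 0.560

The payoff in 2 periods is discounted by δ^2, so u(1250) = δ^2·u(3984) and δ^2 = u(1250)/u(3984).
With u(x) = x: δ^2 = 1250/3984 = 0.31376.
So δ = 0.31376^(1/2) ≈ 0.560.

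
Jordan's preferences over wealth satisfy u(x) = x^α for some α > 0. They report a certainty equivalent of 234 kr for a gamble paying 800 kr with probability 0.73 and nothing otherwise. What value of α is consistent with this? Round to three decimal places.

The lottery's expected utility is 0.73·u(800) + 0.27·u(0) = 0.73·800^α (since u(0) = 0 for α > 0).
Equating: 234^α = 0.73·800^α, i.e. 0.2925^α = 0.73.
Taking logs: α·ln(234/800) = ln(0.73), so α = -0.314711 / -1.229291 ≈ 0.256.

α ≈ 0.256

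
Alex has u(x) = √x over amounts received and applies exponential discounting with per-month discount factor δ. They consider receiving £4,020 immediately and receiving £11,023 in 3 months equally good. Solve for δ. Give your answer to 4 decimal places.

δ ≈ 0.8453

Equating discounted utilities: u(4020) = δ^3·u(11023) ⇒ δ^3 = u(4020)/u(11023).
Since u(x) = √x, δ^3 = √(4020/11023) = 0.60390.
Hence δ = (0.60390)^(1/3) = 0.845255.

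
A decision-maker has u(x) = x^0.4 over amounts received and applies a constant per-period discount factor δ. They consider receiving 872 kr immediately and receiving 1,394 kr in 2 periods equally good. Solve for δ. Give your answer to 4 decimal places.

Equating discounted utilities: u(872) = δ^2·u(1394) ⇒ δ^2 = u(872)/u(1394).
With u(x) = x^0.4: δ^2 = 872^0.4/1394^0.4 = (872/1394)^0.4 = 0.82890.
So δ = 0.82890^(1/2) ≈ 0.9104.

δ ≈ 0.9104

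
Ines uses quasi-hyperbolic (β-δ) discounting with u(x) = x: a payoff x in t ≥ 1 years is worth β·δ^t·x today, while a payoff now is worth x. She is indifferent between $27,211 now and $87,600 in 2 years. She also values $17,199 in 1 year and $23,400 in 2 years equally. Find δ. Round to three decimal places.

The second indifference involves only future payoffs, so β cancels: β·δ^1·17199 = β·δ^2·23400, giving δ = 17199/23400 = 0.73500.

δ ≈ 0.735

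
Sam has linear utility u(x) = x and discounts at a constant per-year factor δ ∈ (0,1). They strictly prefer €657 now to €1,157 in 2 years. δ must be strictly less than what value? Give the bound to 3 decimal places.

δ < 0.754

The preference means 657 > δ^2·1157.
So δ^2 < 657/1157 = 0.56785; taking the square root of both positive sides preserves the inequality.
δ < (657/1157)^(1/2) ≈ 0.754.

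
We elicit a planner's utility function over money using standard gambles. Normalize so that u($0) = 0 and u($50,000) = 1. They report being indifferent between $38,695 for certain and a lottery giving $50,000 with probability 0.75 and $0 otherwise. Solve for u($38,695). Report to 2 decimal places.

By the standard-gamble method, u($38,695) is just the indifference probability on the best outcome: 0.75.

0.75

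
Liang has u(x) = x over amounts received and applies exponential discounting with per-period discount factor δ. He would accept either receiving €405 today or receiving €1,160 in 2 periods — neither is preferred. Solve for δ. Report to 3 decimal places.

δ ≈ 0.591

Equating discounted utilities: u(405) = δ^2·u(1160) ⇒ δ^2 = u(405)/u(1160).
With u(x) = x: δ^2 = 405/1160 = 0.34914.
So δ = 0.34914^(1/2) ≈ 0.591.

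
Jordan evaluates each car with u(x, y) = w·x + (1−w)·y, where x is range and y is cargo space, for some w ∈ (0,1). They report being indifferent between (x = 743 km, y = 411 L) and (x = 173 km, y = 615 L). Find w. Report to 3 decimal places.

u(743,411) = u(173,615) means w·743 + (1−w)·411 = w·173 + (1−w)·615.
Collecting terms: w·570 = (1−w)·204.
So w/(1−w) = 204/570 = 0.3579, giving w = 204/(570+204) = 0.264.

w = 0.264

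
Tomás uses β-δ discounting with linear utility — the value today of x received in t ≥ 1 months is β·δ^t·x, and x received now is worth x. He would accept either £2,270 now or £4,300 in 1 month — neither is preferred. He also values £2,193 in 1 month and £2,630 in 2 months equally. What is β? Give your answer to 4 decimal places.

From the later pair, β·δ^1·2193 = β·δ^2·2630; dividing through, δ = 2193/2630 = 0.83384.
The first indifference: 2270 = β·δ·4300, so β = 2270/(δ·4300) = 2270/(0.83384·4300) ≈ 0.6331.

β ≈ 0.6331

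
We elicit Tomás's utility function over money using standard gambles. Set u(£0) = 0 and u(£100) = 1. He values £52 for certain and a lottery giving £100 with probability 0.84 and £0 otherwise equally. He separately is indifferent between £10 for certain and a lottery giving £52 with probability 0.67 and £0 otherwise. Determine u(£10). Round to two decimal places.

The first gamble pins u(£52): it must equal 0.84·1 + 0.16·0 = 0.84.
Chaining: u(£10) = 0.67·0.84 + 0.33·0.00 = 0.5628.

0.56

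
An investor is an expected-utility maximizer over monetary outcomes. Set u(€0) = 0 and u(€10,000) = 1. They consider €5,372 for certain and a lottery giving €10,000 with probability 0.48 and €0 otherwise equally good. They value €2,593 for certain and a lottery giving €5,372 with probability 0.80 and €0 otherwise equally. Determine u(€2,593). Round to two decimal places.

The first gamble pins u(€5,372): it must equal 0.48·1 + 0.52·0 = 0.48.
Chaining: u(€2,593) = 0.80·0.48 + 0.20·0.00 = 0.3840.

0.38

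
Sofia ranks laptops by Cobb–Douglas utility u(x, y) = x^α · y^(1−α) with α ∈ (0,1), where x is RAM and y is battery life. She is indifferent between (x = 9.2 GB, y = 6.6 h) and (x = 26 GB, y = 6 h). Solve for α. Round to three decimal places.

Indifference: 9.2^α · 6.6^(1−α) = 26^α · 6^(1−α).
Taking logs: α·ln 9.2 + (1−α)·ln 6.6 = α·ln 26 + (1−α)·ln 6, i.e. α·-1.038893 = (1−α)·-0.095310.
With A = -1.038893 and B = -0.095310: α·A = (1−α)·B, so α = B/(A+B) = -0.095310/-1.134203 ≈ 0.084.

α ≈ 0.084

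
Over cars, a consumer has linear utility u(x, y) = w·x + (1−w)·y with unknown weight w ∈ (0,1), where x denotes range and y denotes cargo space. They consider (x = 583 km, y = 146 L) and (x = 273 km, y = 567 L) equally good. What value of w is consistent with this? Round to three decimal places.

w = 0.576

Indifference: w·583 + (1−w)·146 = w·273 + (1−w)·567.
w·(583−273) = (1−w)·(567−146), i.e. w·310 = (1−w)·421.
Hence w = 421/(310+421) = 421/731 = 0.576.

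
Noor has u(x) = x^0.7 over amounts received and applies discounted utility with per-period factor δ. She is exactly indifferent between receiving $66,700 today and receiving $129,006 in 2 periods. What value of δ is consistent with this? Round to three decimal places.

δ ≈ 0.794

Equating discounted utilities: u(66700) = δ^2·u(129006) ⇒ δ^2 = u(66700)/u(129006).
Since u(x) = x^0.7, δ^2 = (66700/129006)^0.7 = 0.51703^0.7 = 0.63017.
Hence δ = (0.63017)^(1/2) = 0.79384.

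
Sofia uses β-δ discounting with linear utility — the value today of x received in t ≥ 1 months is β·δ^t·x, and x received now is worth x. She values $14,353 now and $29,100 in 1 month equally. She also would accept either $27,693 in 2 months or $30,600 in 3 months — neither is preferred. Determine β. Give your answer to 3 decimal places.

β ≈ 0.545

From the later pair, β·δ^2·27693 = β·δ^3·30600; dividing through, δ = 27693/30600 = 0.90500.
The first indifference: 14353 = β·δ·29100, so β = 14353/(δ·29100) = 14353/(0.90500·29100) ≈ 0.545.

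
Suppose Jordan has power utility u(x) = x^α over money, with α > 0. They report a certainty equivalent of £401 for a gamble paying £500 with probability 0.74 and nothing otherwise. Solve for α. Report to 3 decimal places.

The lottery's expected utility is 0.74·u(500) + 0.26·u(0) = 0.74·500^α (since u(0) = 0 for α > 0).
Equating: 401^α = 0.74·500^α, i.e. 0.8020^α = 0.74.
Taking logs: α·ln(401/500) = ln(0.74), so α = -0.301105 / -0.220647 ≈ 1.365.

α ≈ 1.365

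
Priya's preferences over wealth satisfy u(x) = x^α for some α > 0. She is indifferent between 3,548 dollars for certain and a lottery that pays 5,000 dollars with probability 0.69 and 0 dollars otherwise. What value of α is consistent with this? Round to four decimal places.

Since u(0) = 0, the lottery's EU is 0.69·5000^α.
Equating: 3548^α = 0.69·5000^α, i.e. 0.7096^α = 0.69.
Take logs: α = ln 0.69 / ln(3548/5000) ≈ 1.081649.

α ≈ 1.0816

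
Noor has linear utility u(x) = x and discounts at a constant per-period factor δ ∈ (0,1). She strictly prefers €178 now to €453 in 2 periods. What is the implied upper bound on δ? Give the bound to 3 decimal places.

δ < 0.627

Under u(x) = x this choice says 178 > δ^2·453.
Dividing by 453: δ^2 < 0.39294. Both sides are positive, so the square root keeps the direction.
δ < (178/453)^(1/2) ≈ 0.627.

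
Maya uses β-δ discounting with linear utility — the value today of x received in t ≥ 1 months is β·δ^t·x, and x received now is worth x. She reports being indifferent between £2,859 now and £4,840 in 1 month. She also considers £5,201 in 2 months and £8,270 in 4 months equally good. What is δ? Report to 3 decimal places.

The second indifference involves only future payoffs, so β cancels: β·δ^2·5201 = β·δ^4·8270, giving δ^2 = 5201/8270 = 0.62890, so δ = 0.79303.

δ ≈ 0.793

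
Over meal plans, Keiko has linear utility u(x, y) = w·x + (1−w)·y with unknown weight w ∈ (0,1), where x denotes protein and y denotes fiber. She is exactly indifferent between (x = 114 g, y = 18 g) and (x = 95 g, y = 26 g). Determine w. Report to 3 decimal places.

u(114,18) = u(95,26) means w·114 + (1−w)·18 = w·95 + (1−w)·26.
w·(114−95) = (1−w)·(26−18), i.e. w·19 = (1−w)·8.
Hence w = 8/(19+8) = 8/27 = 0.296.

w = 0.296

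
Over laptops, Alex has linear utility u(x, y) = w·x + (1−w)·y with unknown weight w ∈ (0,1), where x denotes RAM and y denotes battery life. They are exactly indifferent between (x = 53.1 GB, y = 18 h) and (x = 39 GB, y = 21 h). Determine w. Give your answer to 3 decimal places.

Equating utilities: w·53.1 + (1−w)·18 = w·39 + (1−w)·21.
Collecting terms: w·14.1 = (1−w)·3.
The marginal rate of substitution is 3/14.1, so w = 3/(14.1+3) = 0.175.

w = 0.175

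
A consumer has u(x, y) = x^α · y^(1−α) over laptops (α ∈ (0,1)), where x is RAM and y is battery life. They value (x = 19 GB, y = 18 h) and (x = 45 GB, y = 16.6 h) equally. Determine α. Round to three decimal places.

α ≈ 0.086

Indifference: 19^α · 18^(1−α) = 45^α · 16.6^(1−α).
Taking logs: α·ln 19 + (1−α)·ln 18 = α·ln 45 + (1−α)·ln 16.6, i.e. α·-0.862224 = (1−α)·-0.080969.
Thus α·(-0.943193) = -0.080969, so α = -0.080969/-0.943193 ≈ 0.086.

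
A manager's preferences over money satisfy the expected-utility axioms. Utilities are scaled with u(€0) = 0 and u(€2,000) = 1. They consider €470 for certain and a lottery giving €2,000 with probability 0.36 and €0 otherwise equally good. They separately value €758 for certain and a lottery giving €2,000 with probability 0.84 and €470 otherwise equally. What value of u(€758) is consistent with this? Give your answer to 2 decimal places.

0.90

The first gamble pins u(€470): it must equal 0.36·1 + 0.64·0 = 0.36.
Chaining: u(€758) = 0.84·1.00 + 0.16·0.36 = 0.8976.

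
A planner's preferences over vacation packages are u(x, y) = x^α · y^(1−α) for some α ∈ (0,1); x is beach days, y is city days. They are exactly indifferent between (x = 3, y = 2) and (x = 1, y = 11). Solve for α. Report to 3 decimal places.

α ≈ 0.608

Indifference: 3^α · 2^(1−α) = 1^α · 11^(1−α).
Rearrange to (3/1)^α = (11/2)^(1−α) and take logs: α·1.098612 = (1−α)·1.704748.
With A = 1.098612 and B = 1.704748: α·A = (1−α)·B, so α = B/(A+B) = 1.704748/2.803360 ≈ 0.608.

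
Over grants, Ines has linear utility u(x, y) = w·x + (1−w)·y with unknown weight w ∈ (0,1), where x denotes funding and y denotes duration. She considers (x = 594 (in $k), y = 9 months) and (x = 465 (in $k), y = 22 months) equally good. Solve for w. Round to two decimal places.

w = 0.09

u(594,9) = u(465,22) means w·594 + (1−w)·9 = w·465 + (1−w)·22.
Rearranging, 129·w − 13·(1−w) = 0.
So w/(1−w) = 13/129 = 0.1008, giving w = 13/(129+13) = 0.09.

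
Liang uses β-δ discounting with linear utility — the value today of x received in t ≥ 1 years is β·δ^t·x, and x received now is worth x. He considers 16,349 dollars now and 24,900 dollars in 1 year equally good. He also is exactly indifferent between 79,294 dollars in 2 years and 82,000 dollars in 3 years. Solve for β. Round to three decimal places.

β ≈ 0.679

Both payoffs in the second observation are in the future, so β drops out: δ^2·79294 = δ^3·82000 ⇒ δ = 79294/82000 = 0.96700.
Now use the now-vs-future pair: 16349 = β·δ·24900 gives β = 16349/(0.96700·24900) ≈ 0.679.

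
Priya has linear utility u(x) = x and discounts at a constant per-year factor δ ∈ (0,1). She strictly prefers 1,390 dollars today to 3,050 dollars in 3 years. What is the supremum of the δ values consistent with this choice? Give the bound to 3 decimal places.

δ < 0.770

Comparing present values: 1390 > δ^3·3050.
Dividing by 3050: δ^3 < 0.45574. Both sides are positive, so the cube root keeps the direction.
δ < (1390/3050)^(1/3) ≈ 0.770.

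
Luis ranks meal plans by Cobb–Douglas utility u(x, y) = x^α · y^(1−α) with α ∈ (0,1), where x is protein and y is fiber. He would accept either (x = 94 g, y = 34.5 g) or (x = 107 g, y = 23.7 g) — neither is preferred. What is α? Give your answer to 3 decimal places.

Indifference: 94^α · 34.5^(1−α) = 107^α · 23.7^(1−α).
(94/107)^α = (23.7/34.5)^(1−α); take logs: α·ln(94/107) = (1−α)·ln(23.7/34.5), i.e. α·-0.129534 = (1−α)·-0.375484.
Thus α·(-0.505018) = -0.375484, so α = -0.375484/-0.505018 ≈ 0.744.

α ≈ 0.744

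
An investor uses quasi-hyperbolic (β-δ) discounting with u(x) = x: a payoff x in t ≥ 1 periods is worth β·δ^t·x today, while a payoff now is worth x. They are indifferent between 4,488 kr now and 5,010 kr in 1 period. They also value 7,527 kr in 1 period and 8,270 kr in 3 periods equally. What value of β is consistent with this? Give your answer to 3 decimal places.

The second indifference involves only future payoffs, so β cancels: β·δ^1·7527 = β·δ^3·8270, giving δ^2 = 7527/8270 = 0.91016, so δ = 0.95402.
Substituting δ into 4488 = β·δ·5010: β = 4488/(4779.648) ≈ 0.939.

β ≈ 0.939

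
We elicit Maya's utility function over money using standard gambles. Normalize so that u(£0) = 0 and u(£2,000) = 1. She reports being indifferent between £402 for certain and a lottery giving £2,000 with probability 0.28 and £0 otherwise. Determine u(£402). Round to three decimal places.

u(£402) equals the lottery's expected utility: 0.28·1 + 0.72·0 = 0.28.

0.280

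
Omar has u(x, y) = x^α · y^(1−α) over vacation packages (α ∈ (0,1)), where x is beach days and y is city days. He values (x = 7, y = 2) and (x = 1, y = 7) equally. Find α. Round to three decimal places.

α ≈ 0.392

The Cobb–Douglas utilities coincide, so 7^α·2^(1−α) = 1^α·7^(1−α).
Rearrange to (7/1)^α = (7/2)^(1−α) and take logs: α·1.945910 = (1−α)·1.252763.
With A = 1.945910 and B = 1.252763: α·A = (1−α)·B, so α = B/(A+B) = 1.252763/3.198673 ≈ 0.392.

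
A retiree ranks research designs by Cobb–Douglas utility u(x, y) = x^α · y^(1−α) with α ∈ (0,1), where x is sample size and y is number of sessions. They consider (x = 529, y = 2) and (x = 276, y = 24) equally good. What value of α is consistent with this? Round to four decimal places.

α ≈ 0.7925

Indifference: 529^α · 2^(1−α) = 276^α · 24^(1−α).
Taking logs: α·ln 529 + (1−α)·ln 2 = α·ln 276 + (1−α)·ln 24, i.e. α·0.6505876 = (1−α)·2.4849066.
Thus α·(3.1354942) = 2.4849066, so α = 2.4849066/3.1354942 ≈ 0.7925.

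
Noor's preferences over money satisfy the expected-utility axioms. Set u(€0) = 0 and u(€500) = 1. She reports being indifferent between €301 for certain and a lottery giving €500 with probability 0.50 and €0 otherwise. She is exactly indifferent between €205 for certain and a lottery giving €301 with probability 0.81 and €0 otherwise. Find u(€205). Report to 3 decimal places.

From the first indifference, u(€301) = 0.50·u(€500) + 0.50·u(€0) = 0.50·1 + 0.50·0 = 0.50.
Then u(€205) = 0.81·u(€301) + 0.19·u(€0) = 0.81·0.50 + 0.19·0.00 = 0.4050.

0.405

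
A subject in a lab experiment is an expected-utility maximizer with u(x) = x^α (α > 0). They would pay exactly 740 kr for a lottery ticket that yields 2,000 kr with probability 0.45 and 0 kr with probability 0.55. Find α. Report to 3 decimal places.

EU(lottery) = 0.45·2000^α + 0.55·0 = 0.45·2000^α.
Indifference: 740^α = 0.45·2000^α, so (740/2000)^α = 0.45.
α = ln(0.45) / ln(740/2000) = -0.798508/-0.994252 ≈ 0.803.

α ≈ 0.803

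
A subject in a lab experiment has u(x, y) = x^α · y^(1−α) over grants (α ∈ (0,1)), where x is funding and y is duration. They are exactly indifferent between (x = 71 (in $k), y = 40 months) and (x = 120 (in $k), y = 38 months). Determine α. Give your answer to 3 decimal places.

The Cobb–Douglas utilities coincide, so 71^α·40^(1−α) = 120^α·38^(1−α).
Taking logs: α·ln 71 + (1−α)·ln 40 = α·ln 120 + (1−α)·ln 38, i.e. α·-0.524812 = (1−α)·-0.051293.
Thus α·(-0.576105) = -0.051293, so α = -0.051293/-0.576105 ≈ 0.089.

α ≈ 0.089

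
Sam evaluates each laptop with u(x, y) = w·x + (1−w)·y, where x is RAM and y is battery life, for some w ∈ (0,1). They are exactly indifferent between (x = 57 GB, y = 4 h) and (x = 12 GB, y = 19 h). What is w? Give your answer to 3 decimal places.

w = 0.250

u(57,4) = u(12,19) means w·57 + (1−w)·4 = w·12 + (1−w)·19.
Rearranging, 45·w − 15·(1−w) = 0.
So w/(1−w) = 15/45 = 0.3333, giving w = 15/(45+15) = 0.250.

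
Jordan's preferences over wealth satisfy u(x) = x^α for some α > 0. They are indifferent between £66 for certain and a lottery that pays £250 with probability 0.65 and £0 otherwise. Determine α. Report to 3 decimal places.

α ≈ 0.323

The lottery's expected utility is 0.65·u(250) + 0.35·u(0) = 0.65·250^α (since u(0) = 0 for α > 0).
Indifference: 66^α = 0.65·250^α, so (66/250)^α = 0.65.
Take logs: α = ln 0.65 / ln(66/250) ≈ 0.32346.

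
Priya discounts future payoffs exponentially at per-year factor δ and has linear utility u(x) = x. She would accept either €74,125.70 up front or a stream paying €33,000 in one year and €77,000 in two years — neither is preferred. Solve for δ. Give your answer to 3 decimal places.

Present value of the stream is 33000·δ + 77000·δ². Indifference gives 33000δ + 77000δ² = 74125.70.
Rearranged: 77000δ² + 33000δ − 74125.70 = 0.
The positive root is δ = [−33000 + √(33000² + 4·77000·74125.70)] / (2·77000) = (−33000 + 154660.000)/154000 ≈ 0.790.

δ ≈ 0.790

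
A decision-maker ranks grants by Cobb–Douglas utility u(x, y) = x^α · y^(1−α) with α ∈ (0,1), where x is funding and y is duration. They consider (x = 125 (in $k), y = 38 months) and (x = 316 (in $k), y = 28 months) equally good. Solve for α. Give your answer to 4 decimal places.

α ≈ 0.2477

Set the two utilities equal: 125^α·38^(1−α) = 316^α·28^(1−α).
Rearrange to (125/316)^α = (28/38)^(1−α) and take logs: α·-0.9274285 = (1−α)·-0.3053816.
Thus α·(-1.2328101) = -0.3053816, so α = -0.3053816/-1.2328101 ≈ 0.2477.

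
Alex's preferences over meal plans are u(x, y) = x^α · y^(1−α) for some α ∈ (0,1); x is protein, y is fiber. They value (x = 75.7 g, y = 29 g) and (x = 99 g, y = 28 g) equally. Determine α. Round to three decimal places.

The Cobb–Douglas utilities coincide, so 75.7^α·29^(1−α) = 99^α·28^(1−α).
Rearrange to (75.7/99)^α = (28/29)^(1−α) and take logs: α·-0.268342 = (1−α)·-0.035091.
Thus α·(-0.303433) = -0.035091, so α = -0.035091/-0.303433 ≈ 0.116.

α ≈ 0.116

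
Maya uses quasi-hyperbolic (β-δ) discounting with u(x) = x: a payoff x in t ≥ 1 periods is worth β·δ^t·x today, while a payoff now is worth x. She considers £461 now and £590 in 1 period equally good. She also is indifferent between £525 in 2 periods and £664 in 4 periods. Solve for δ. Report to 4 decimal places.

The second indifference involves only future payoffs, so β cancels: β·δ^2·525 = β·δ^4·664, giving δ^2 = 525/664 = 0.79066, so δ = 0.88919.

δ ≈ 0.8892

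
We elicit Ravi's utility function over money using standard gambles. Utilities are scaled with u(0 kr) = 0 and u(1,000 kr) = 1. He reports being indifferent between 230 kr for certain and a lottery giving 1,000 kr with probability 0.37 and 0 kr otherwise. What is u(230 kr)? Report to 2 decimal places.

0.37

u(230 kr) equals the lottery's expected utility: 0.37·1 + 0.63·0 = 0.37.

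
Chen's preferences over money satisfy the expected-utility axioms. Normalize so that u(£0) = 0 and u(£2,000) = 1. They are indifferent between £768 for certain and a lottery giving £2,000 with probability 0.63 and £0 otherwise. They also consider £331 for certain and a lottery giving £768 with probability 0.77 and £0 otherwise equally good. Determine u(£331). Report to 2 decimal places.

The first gamble pins u(£768): it must equal 0.63·1 + 0.37·0 = 0.63.
The second indifference gives u(£331) = 0.77·u(£768) + 0.23·u(£0) = 0.77·0.63 + 0.23·0.00 = 0.4851.

0.49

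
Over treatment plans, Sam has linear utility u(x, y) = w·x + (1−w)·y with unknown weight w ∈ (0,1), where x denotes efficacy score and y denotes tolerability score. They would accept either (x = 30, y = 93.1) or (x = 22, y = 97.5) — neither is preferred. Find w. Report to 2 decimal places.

w = 0.35

Indifference: w·30 + (1−w)·93.1 = w·22 + (1−w)·97.5.
Rearranging, 8·w − 4.4·(1−w) = 0.
The marginal rate of substitution is 4.4/8, so w = 4.4/(8+4.4) = 0.35.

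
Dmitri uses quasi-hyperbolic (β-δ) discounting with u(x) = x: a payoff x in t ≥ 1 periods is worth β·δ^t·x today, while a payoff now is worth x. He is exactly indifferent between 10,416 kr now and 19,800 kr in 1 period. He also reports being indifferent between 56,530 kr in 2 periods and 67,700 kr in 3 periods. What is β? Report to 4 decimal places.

β ≈ 0.6300

Both payoffs in the second observation are in the future, so β drops out: δ^2·56530 = δ^3·67700 ⇒ δ = 56530/67700 = 0.83501.
Substituting δ into 10416 = β·δ·19800: β = 10416/(16533.146) ≈ 0.6300.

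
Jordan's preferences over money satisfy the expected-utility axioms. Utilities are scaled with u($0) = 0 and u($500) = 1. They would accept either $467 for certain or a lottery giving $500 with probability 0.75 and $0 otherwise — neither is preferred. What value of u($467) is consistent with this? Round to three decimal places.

0.750

By the standard-gamble method, u($467) is just the indifference probability on the best outcome: 0.75.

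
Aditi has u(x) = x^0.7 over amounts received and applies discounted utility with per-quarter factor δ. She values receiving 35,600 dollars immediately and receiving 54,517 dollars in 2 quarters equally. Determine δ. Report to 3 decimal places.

δ ≈ 0.861

Indifference means u(35600) = δ^2 · u(54517), so δ^2 = u(35600)/u(54517).
With u(x) = x^0.7: δ^2 = 35600^0.7/54517^0.7 = (35600/54517)^0.7 = 0.74207.
So δ = 0.74207^(1/2) ≈ 0.861.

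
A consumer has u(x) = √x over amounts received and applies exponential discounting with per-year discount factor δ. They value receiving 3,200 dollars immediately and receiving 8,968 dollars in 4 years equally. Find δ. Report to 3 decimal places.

δ ≈ 0.879

Equating discounted utilities: u(3200) = δ^4·u(8968) ⇒ δ^4 = u(3200)/u(8968).
With u(x) = √x: δ^4 = √3200/√8968 = √(3200/8968) = 0.59735.
Taking the 4th root: δ = 0.59735^(1/4) ≈ 0.879.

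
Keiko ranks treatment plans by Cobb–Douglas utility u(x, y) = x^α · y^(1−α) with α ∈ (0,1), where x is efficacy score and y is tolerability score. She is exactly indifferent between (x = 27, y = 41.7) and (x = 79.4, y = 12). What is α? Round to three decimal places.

Indifference: 27^α · 41.7^(1−α) = 79.4^α · 12^(1−α).
(27/79.4)^α = (12/41.7)^(1−α); take logs: α·ln(27/79.4) = (1−α)·ln(12/41.7), i.e. α·-1.078662 = (1−α)·-1.245594.
With A = -1.078662 and B = -1.245594: α·A = (1−α)·B, so α = B/(A+B) = -1.245594/-2.324256 ≈ 0.536.

α ≈ 0.536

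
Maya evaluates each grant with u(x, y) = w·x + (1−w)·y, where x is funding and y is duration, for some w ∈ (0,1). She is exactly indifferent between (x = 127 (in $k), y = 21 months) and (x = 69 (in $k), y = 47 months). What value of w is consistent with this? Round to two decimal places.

Equating utilities: w·127 + (1−w)·21 = w·69 + (1−w)·47.
Rearranging, 58·w − 26·(1−w) = 0.
The marginal rate of substitution is 26/58, so w = 26/(58+26) = 0.31.

w = 0.31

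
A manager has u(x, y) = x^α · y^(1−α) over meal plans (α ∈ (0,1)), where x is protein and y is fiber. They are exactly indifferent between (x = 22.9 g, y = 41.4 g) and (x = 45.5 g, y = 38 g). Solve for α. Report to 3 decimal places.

α ≈ 0.111

Set the two utilities equal: 22.9^α·41.4^(1−α) = 45.5^α·38^(1−α).
Rearrange to (22.9/45.5)^α = (38/41.4)^(1−α) and take logs: α·-0.686575 = (1−α)·-0.085695.
With A = -0.686575 and B = -0.085695: α·A = (1−α)·B, so α = B/(A+B) = -0.085695/-0.772270 ≈ 0.111.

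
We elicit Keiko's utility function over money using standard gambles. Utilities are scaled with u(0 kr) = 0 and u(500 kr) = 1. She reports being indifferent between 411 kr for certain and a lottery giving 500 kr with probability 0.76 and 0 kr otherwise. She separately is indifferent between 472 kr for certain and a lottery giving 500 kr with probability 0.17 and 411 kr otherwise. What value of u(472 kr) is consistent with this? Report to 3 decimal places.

First, u(411 kr) = 0.76·u(500 kr) + 0.24·u(0 kr) = 0.76.
The second indifference gives u(472 kr) = 0.17·u(500 kr) + 0.83·u(411 kr) = 0.17·1.00 + 0.83·0.76 = 0.8008.

0.801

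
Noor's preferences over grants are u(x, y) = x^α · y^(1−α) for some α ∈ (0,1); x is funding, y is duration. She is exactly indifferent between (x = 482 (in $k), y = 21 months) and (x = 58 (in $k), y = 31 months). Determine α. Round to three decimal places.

Set the two utilities equal: 482^α·21^(1−α) = 58^α·31^(1−α).
Taking logs: α·ln 482 + (1−α)·ln 21 = α·ln 58 + (1−α)·ln 31, i.e. α·2.117501 = (1−α)·0.389465.
So α/(1−α) = (0.389465)/(2.117501) = 0.183927, and α = 0.183927/1.183927 ≈ 0.155.

α ≈ 0.155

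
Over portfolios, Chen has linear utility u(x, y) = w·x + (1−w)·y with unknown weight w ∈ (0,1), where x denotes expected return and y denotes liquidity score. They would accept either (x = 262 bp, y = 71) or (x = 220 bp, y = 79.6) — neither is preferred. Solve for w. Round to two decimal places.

Equating utilities: w·262 + (1−w)·71 = w·220 + (1−w)·79.6.
Rearranging, 42·w − 8.6·(1−w) = 0.
So w/(1−w) = 8.6/42 = 0.2048, giving w = 8.6/(42+8.6) = 0.17.

w = 0.17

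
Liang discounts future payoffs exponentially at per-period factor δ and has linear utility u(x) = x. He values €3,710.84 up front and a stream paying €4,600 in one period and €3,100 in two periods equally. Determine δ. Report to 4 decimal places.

The stream is worth 4600δ + 3100δ² today, so 4600δ + 3100δ² = 3710.84.
So 3100δ² + 4600δ − 3710.84 = 0.
δ = (−4600 + √(4600² + 4·3100·3710.84)) / (2·3100) = (−4600 + √67174416.00) / 6200 ≈ 0.5800.

δ ≈ 0.5800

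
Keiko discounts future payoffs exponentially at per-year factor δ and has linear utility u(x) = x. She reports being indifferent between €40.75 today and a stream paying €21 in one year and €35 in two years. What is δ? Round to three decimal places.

δ ≈ 0.820

Present value of the stream is 21·δ + 35·δ². Indifference gives 21δ + 35δ² = 40.75.
Rearranged: 35δ² + 21δ − 40.75 = 0.
By the quadratic formula (taking the positive root), δ = (−21 + √6146.00) / 70 ≈ 0.820.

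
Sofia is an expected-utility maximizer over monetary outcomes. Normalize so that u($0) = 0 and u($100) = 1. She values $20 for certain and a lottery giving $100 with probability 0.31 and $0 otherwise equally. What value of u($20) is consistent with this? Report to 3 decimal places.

0.310

u($20) equals the lottery's expected utility: 0.31·1 + 0.69·0 = 0.31.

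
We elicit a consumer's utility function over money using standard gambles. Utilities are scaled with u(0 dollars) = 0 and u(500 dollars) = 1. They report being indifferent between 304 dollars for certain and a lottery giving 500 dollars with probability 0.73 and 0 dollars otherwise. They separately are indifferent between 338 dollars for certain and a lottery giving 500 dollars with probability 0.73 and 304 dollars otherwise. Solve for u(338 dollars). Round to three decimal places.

0.927

First, u(304 dollars) = 0.73·u(500 dollars) + 0.27·u(0 dollars) = 0.73.
Chaining: u(338 dollars) = 0.73·1.00 + 0.27·0.73 = 0.9271.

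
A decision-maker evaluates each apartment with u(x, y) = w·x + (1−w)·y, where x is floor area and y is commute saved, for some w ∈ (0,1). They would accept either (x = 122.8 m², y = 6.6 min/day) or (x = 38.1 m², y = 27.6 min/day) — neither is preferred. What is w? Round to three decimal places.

w = 0.199

Indifference: w·122.8 + (1−w)·6.6 = w·38.1 + (1−w)·27.6.
Collecting terms: w·84.7 = (1−w)·21.
So w/(1−w) = 21/84.7 = 0.2479, giving w = 21/(84.7+21) = 0.199.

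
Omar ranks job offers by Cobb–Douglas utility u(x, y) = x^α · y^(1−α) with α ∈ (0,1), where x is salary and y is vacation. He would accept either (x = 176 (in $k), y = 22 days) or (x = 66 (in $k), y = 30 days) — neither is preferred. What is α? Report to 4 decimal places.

Indifference: 176^α · 22^(1−α) = 66^α · 30^(1−α).
Taking logs: α·ln 176 + (1−α)·ln 22 = α·ln 66 + (1−α)·ln 30, i.e. α·0.9808293 = (1−α)·0.3101549.
So α/(1−α) = (0.3101549)/(0.9808293) = 0.3162170, and α = 0.3162170/1.3162170 ≈ 0.2402.

α ≈ 0.2402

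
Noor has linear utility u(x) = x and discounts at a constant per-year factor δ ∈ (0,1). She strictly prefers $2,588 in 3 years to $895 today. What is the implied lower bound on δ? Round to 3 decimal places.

δ > 0.702

The preference means 895 < δ^3·2588.
Dividing by 2588: δ^3 > 0.34583. Both sides are positive, so the cube root keeps the direction.
δ > 0.34583^(1/3) = 0.702.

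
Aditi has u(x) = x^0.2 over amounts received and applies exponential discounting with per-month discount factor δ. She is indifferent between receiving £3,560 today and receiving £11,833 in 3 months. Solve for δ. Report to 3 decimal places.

δ ≈ 0.923

Equating discounted utilities: u(3560) = δ^3·u(11833) ⇒ δ^3 = u(3560)/u(11833).
With u(x) = x^0.2: δ^3 = 3560^0.2/11833^0.2 = (3560/11833)^0.2 = 0.78645.
Hence δ = (0.78645)^(1/3) = 0.92305.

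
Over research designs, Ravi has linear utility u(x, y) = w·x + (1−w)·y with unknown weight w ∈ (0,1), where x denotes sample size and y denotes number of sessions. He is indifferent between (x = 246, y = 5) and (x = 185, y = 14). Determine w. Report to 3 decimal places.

w = 0.129

Indifference: w·246 + (1−w)·5 = w·185 + (1−w)·14.
Collecting terms: w·61 = (1−w)·9.
Hence w = 9/(61+9) = 9/70 = 0.129.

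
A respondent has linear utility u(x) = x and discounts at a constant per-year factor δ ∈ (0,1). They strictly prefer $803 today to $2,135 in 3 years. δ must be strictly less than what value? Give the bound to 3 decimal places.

δ < 0.722

Comparing present values: 803 > δ^3·2135.
So δ^3 < 803/2135 = 0.37611; taking the cube root of both positive sides preserves the inequality.
δ < 0.37611^(1/3) = 0.722.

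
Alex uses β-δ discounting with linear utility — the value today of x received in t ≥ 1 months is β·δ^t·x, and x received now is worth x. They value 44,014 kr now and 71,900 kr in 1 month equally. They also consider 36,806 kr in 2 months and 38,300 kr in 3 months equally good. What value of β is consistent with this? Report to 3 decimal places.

β ≈ 0.637

From the later pair, β·δ^2·36806 = β·δ^3·38300; dividing through, δ = 36806/38300 = 0.96099.
Now use the now-vs-future pair: 44014 = β·δ·71900 gives β = 44014/(0.96099·71900) ≈ 0.637.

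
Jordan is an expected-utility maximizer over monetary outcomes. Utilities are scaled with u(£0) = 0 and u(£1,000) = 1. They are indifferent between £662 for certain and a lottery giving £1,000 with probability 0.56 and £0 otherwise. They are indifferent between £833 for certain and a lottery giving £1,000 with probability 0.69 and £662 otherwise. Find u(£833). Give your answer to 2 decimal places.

First, u(£662) = 0.56·u(£1,000) + 0.44·u(£0) = 0.56.
Chaining: u(£833) = 0.69·1.00 + 0.31·0.56 = 0.8636.

0.86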